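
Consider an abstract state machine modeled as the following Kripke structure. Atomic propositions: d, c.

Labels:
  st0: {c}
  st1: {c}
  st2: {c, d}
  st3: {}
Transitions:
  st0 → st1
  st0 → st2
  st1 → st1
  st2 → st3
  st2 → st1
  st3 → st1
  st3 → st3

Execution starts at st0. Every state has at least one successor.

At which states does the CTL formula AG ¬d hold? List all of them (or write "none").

States satisfying ¬d: {st0, st1, st3}.
States satisfying AG ¬d: {st1, st3}.

{st1, st3}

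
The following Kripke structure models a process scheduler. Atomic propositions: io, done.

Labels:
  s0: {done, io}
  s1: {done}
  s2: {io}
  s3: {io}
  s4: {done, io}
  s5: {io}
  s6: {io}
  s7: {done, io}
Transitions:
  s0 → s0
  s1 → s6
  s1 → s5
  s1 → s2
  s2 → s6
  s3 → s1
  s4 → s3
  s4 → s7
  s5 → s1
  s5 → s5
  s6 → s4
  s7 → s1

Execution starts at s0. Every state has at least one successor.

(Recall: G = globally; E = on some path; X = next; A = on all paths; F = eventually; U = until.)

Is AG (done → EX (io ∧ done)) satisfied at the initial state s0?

States satisfying done → EX (io ∧ done): {s0, s2, s3, s4, s5, s6}.
States satisfying AG (done → EX (io ∧ done)): {s0}.
Every state reachable from s0 satisfies done → EX (io ∧ done).
s0 ∈ Sat(AG (done → EX (io ∧ done))).

Yes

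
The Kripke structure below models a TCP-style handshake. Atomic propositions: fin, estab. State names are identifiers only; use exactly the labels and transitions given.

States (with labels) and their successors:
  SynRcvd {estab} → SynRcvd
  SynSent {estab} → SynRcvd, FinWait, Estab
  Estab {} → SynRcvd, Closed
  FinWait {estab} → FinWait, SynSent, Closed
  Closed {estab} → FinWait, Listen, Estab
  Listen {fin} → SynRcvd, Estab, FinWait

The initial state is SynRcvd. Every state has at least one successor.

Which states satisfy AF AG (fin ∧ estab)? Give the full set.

States satisfying AG (fin ∧ estab): ∅.
States satisfying AF AG (fin ∧ estab): ∅.

none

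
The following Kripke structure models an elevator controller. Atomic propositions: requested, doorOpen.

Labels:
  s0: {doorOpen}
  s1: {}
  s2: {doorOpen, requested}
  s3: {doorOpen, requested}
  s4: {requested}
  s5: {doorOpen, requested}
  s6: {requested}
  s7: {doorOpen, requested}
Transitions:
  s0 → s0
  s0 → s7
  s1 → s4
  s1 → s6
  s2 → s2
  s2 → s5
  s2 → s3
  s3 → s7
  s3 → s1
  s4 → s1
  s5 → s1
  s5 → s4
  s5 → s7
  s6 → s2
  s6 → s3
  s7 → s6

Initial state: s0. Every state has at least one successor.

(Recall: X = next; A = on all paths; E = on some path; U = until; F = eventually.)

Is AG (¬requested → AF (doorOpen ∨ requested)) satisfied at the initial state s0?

States satisfying ¬requested → AF (doorOpen ∨ requested): {s0, s1, s2, s3, s4, s5, s6, s7}.
States satisfying AG (¬requested → AF (doorOpen ∨ requested)): {s0, s1, s2, s3, s4, s5, s6, s7}.
Every state reachable from s0 satisfies ¬requested → AF (doorOpen ∨ requested).
s0 ∈ Sat(AG (¬requested → AF (doorOpen ∨ requested))).

Holds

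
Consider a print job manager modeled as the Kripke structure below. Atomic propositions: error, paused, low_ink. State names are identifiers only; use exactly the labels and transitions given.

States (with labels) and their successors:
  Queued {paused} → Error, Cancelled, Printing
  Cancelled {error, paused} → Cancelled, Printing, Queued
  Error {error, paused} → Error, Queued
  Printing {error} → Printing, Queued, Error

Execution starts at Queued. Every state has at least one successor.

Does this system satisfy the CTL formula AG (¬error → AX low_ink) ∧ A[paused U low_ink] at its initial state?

States satisfying ¬error → AX low_ink: {Cancelled, Error, Printing}.
States satisfying AG (¬error → AX low_ink): ∅.
States satisfying paused: {Queued, Cancelled, Error}.
States satisfying low_ink: ∅.
States satisfying A[paused U low_ink]: ∅.
States satisfying AG (¬error → AX low_ink) ∧ A[paused U low_ink]: ∅.
Queued ∉ Sat(AG (¬error → AX low_ink) ∧ A[paused U low_ink]).

Does not hold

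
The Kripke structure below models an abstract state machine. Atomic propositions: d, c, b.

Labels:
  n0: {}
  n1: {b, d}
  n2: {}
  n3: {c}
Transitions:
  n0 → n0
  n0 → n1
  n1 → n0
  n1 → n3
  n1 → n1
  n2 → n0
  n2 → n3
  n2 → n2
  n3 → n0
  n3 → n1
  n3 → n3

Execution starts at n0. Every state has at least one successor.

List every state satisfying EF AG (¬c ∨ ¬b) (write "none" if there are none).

States satisfying AG (¬c ∨ ¬b): {n0, n1, n2, n3}.
States satisfying EF AG (¬c ∨ ¬b): {n0, n1, n2, n3}.

{n0, n1, n2, n3}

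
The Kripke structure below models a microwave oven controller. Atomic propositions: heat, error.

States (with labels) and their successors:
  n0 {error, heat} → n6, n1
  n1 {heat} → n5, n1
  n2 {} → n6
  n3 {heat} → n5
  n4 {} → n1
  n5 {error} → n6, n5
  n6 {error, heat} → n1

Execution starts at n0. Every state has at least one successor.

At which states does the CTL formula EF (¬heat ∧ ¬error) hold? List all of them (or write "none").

States satisfying ¬heat ∧ ¬error: {n2, n4}.
States satisfying EF (¬heat ∧ ¬error): {n2, n4}.

{n2, n4}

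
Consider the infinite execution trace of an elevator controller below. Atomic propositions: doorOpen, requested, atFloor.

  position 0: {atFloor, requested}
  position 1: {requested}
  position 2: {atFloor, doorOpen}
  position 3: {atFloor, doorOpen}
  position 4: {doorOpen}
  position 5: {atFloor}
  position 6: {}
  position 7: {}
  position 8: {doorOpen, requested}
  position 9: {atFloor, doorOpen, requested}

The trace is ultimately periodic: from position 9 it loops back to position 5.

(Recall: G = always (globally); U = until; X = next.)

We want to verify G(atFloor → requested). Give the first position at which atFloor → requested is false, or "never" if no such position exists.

Check atFloor → requested at each position in order: 0 ✓, 1 ✓.
At position 2 the labels are {atFloor, doorOpen}, so atFloor → requested is false there. This is the first violation.

2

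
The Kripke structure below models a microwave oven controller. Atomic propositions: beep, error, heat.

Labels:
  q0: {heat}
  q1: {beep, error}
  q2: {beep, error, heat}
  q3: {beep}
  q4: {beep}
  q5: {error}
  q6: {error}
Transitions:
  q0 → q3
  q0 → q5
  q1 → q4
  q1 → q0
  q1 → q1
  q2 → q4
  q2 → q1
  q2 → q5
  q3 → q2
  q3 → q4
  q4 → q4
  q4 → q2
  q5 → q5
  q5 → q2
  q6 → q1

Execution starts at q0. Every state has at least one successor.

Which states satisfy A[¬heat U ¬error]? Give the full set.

States satisfying ¬heat: {q1, q3, q4, q5, q6}.
States satisfying ¬error: {q0, q3, q4}.
States satisfying A[¬heat U ¬error]: {q0, q3, q4}.

{q0, q3, q4}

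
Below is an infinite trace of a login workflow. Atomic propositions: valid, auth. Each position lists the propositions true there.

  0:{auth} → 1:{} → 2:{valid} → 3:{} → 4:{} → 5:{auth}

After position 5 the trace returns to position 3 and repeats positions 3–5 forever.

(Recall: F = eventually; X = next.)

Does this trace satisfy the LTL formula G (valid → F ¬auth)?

Holds

valid → F ¬auth holds at every position 0..5, and those are all positions ever visited, so G (valid → F ¬auth) holds.
Positions where valid holds: 2.
Check F ¬auth at each: 2→ok.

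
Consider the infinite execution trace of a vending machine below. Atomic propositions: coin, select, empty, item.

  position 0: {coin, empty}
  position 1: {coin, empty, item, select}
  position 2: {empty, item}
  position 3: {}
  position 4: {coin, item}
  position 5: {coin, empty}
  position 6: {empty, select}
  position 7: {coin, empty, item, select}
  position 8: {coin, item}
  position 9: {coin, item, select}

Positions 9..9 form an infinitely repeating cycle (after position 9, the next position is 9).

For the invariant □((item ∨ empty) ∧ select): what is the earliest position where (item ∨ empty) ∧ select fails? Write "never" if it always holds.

0

At position 0 the labels are {coin, empty}, so (item ∨ empty) ∧ select is false there. This is the first violation.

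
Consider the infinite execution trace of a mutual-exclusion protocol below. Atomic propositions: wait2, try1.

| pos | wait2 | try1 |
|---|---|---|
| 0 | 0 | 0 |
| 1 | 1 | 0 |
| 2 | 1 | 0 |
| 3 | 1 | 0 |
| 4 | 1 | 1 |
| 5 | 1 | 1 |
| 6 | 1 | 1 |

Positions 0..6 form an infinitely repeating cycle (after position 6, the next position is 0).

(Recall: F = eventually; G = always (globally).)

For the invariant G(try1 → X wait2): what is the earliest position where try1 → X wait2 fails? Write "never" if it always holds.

Check try1 → X wait2 at each position in order: 0 ✓, 1 ✓, 2 ✓, 3 ✓, 4 ✓, 5 ✓.
At position 6 the labels are {try1, wait2} and the next position 0 has {}, so try1 → X wait2 is false there. This is the first violation.

6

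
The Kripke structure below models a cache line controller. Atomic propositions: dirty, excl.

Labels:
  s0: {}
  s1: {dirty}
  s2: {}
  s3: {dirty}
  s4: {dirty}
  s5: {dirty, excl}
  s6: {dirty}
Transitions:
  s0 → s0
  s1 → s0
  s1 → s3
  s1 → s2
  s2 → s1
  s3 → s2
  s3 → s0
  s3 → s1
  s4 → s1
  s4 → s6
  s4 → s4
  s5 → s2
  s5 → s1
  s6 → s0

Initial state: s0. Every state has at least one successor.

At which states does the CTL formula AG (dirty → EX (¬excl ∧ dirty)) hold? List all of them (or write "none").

States satisfying dirty → EX (¬excl ∧ dirty): {s0, s1, s2, s3, s4, s5}.
States satisfying AG (dirty → EX (¬excl ∧ dirty)): {s0, s1, s2, s3, s5}.

{s0, s1, s2, s3, s5}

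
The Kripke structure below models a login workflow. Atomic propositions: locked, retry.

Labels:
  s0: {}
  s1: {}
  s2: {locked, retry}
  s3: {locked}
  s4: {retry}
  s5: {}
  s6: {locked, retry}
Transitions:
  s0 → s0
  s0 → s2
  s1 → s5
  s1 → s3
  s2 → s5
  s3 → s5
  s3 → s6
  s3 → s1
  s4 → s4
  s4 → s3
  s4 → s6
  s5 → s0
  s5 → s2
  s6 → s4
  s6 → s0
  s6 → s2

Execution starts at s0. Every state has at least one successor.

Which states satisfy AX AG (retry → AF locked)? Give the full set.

{s0, s2, s5}

States satisfying AG (retry → AF locked): {s0, s2, s5}.
States satisfying AX AG (retry → AF locked): {s0, s2, s5}.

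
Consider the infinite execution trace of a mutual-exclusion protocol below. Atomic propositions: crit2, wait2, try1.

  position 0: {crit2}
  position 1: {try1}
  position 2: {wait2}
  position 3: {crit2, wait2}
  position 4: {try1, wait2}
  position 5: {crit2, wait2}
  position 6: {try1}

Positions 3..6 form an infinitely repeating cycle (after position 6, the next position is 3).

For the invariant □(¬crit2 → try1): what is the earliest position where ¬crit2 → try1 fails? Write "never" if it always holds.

2

Check ¬crit2 → try1 at each position in order: 0 ✓, 1 ✓.
At position 2 the labels are {wait2}, so ¬crit2 → try1 is false there. This is the first violation.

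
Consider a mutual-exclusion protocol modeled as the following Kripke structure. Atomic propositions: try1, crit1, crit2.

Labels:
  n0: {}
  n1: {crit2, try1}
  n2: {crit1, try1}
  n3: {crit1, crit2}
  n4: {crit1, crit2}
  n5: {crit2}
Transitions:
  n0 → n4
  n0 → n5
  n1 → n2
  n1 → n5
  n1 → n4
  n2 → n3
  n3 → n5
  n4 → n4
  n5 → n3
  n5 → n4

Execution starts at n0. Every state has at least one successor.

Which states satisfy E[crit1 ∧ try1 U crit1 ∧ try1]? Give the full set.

{n2}

States satisfying crit1 ∧ try1: {n2}.
States satisfying E[crit1 ∧ try1 U crit1 ∧ try1]: {n2}.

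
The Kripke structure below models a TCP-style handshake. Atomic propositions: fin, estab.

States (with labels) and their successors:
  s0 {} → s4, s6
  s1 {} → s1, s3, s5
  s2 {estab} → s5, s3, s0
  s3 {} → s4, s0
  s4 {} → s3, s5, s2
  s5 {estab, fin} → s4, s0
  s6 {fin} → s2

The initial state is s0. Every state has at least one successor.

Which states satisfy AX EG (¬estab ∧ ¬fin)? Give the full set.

States satisfying EG (¬estab ∧ ¬fin): {s0, s1, s3, s4}.
States satisfying AX EG (¬estab ∧ ¬fin): {s3, s5}.

{s3, s5}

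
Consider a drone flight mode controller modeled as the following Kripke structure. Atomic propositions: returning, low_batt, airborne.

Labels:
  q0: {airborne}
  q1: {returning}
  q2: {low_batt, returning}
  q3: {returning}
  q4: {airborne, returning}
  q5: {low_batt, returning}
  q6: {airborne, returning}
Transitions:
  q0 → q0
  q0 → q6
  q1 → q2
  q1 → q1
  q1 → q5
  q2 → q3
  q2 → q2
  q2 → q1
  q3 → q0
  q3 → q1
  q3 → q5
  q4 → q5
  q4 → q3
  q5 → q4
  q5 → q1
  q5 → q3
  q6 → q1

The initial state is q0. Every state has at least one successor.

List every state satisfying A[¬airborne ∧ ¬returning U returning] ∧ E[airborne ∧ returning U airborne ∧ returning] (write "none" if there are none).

{q4, q6}

States satisfying ¬airborne ∧ ¬returning: ∅.
States satisfying returning: {q1, q2, q3, q4, q5, q6}.
States satisfying A[¬airborne ∧ ¬returning U returning]: {q1, q2, q3, q4, q5, q6}.
States satisfying airborne ∧ returning: {q4, q6}.
States satisfying E[airborne ∧ returning U airborne ∧ returning]: {q4, q6}.
States satisfying A[¬airborne ∧ ¬returning U returning] ∧ E[airborne ∧ returning U airborne ∧ returning]: {q4, q6}.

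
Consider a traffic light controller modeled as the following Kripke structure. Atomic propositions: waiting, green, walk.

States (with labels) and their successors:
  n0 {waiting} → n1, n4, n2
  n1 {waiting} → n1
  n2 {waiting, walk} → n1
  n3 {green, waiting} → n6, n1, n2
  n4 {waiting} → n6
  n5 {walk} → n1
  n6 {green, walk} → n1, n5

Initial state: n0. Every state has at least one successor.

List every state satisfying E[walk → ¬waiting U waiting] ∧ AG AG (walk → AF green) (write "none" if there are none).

{n1}

States satisfying walk → ¬waiting: {n0, n1, n3, n4, n5, n6}.
States satisfying waiting: {n0, n1, n2, n3, n4}.
States satisfying E[walk → ¬waiting U waiting]: {n0, n1, n2, n3, n4, n5, n6}.
States satisfying AG (walk → AF green): {n1}.
States satisfying AG AG (walk → AF green): {n1}.
States satisfying E[walk → ¬waiting U waiting] ∧ AG AG (walk → AF green): {n1}.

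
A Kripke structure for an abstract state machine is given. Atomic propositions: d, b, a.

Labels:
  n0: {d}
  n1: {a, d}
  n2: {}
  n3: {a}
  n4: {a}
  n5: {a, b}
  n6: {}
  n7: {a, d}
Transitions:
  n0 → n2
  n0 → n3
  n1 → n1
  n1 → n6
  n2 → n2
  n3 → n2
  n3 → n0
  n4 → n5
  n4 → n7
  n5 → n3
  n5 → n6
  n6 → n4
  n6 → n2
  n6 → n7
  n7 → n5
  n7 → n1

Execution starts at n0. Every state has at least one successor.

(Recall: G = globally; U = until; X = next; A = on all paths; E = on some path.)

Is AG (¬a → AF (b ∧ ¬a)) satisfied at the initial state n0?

Violated

States satisfying ¬a → AF (b ∧ ¬a): {n1, n3, n4, n5, n7}.
States satisfying AG (¬a → AF (b ∧ ¬a)): ∅.
n0 is reachable from n0 and violates ¬a → AF (b ∧ ¬a), so AG fails at n0.
n0 ∉ Sat(AG (¬a → AF (b ∧ ¬a))).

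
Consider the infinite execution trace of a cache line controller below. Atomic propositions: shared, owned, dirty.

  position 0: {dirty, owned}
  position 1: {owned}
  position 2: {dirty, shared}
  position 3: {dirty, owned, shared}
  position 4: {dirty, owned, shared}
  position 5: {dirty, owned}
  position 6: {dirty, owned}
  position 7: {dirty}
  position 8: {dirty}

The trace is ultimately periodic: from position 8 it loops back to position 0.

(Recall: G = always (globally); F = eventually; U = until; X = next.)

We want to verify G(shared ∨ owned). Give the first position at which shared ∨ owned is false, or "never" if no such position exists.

7

Check shared ∨ owned at each position in order: 0 ✓, 1 ✓, 2 ✓, 3 ✓, 4 ✓, 5 ✓, 6 ✓.
At position 7 the labels are {dirty}, so shared ∨ owned is false there. This is the first violation.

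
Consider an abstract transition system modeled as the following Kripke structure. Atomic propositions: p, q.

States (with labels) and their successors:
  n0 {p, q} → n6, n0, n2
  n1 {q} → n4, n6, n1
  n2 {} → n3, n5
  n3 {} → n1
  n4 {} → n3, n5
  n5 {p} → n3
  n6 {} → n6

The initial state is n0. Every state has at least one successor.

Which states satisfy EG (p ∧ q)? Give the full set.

{n0}

States satisfying p ∧ q: {n0}.
States satisfying EG (p ∧ q): {n0}.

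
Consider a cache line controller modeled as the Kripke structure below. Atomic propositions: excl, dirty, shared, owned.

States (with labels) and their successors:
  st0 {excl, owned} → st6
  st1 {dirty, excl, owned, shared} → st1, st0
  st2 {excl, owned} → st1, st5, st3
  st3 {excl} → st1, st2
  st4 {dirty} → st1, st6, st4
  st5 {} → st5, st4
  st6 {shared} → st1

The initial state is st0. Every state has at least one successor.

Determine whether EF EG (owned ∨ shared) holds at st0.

States satisfying EG (owned ∨ shared): {st0, st1, st2, st6}.
States satisfying EF EG (owned ∨ shared): {st0, st1, st2, st3, st4, st5, st6}.
Some path from st0 reaches a state where EG (owned ∨ shared) holds.
st0 ∈ Sat(EF EG (owned ∨ shared)).

Yes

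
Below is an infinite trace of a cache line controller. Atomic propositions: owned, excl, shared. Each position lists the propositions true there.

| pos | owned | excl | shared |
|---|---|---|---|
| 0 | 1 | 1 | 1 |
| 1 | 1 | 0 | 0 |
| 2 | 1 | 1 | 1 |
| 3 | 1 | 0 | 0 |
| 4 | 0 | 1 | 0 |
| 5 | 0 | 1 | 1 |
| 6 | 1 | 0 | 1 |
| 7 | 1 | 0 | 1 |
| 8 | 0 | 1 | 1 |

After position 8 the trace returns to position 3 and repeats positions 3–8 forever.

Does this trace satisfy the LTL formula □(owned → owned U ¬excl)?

owned → owned U ¬excl holds at every position 0..8, and those are all positions ever visited, so □(owned → owned U ¬excl) holds.
Positions where owned holds: 0, 1, 2, 3, 6, 7.
Check owned U ¬excl at each: 0→ok, 1→ok, 2→ok, 3→ok, 6→ok, 7→ok.

Yes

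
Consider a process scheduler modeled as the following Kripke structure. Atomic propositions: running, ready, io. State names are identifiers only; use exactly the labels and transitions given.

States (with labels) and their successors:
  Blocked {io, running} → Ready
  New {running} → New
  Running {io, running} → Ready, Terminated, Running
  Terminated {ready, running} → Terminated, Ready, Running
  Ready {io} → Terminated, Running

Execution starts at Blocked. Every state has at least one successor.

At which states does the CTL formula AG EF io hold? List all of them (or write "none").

States satisfying EF io: {Blocked, Running, Terminated, Ready}.
States satisfying AG EF io: {Blocked, Running, Terminated, Ready}.

{Blocked, Running, Terminated, Ready}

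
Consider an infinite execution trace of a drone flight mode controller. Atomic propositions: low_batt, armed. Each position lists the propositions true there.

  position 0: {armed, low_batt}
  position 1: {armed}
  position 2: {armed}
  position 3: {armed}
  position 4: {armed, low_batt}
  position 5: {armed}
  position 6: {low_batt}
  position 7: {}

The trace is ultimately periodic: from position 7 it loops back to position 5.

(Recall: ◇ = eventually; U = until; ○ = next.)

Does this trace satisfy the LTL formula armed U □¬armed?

Walking from position 0: at position 6, □¬armed has not yet held and armed fails, so armed U □¬armed is false.

Violated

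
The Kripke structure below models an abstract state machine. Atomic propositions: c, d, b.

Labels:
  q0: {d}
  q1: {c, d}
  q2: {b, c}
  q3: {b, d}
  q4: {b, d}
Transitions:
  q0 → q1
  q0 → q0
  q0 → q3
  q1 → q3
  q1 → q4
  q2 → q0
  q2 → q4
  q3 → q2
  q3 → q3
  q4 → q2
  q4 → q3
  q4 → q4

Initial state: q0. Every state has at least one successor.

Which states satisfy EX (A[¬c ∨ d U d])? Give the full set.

States satisfying A[¬c ∨ d U d]: {q0, q1, q3, q4}.
States satisfying EX (A[¬c ∨ d U d]): {q0, q1, q2, q3, q4}.

{q0, q1, q2, q3, q4}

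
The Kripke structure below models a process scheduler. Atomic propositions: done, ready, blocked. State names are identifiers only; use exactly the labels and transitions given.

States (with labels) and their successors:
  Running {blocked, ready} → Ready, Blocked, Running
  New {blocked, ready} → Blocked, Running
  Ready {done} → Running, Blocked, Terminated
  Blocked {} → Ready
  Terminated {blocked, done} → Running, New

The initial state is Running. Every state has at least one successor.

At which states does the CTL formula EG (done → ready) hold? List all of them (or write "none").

{Running, New}

States satisfying done → ready: {Running, New, Blocked}.
States satisfying EG (done → ready): {Running, New}.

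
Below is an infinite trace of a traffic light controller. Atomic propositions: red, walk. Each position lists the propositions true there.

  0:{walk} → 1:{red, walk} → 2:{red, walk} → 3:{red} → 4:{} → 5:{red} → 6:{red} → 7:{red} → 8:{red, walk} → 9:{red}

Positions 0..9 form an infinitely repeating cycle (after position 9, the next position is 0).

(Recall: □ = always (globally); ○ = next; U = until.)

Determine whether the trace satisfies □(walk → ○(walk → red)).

Satisfied

walk → ○(walk → red) holds at every position 0..9, and those are all positions ever visited, so □(walk → ○(walk → red)) holds.
Positions where walk holds: 0, 1, 2, 8.
Check ○(walk → red) at each: 0→ok, 1→ok, 2→ok, 8→ok.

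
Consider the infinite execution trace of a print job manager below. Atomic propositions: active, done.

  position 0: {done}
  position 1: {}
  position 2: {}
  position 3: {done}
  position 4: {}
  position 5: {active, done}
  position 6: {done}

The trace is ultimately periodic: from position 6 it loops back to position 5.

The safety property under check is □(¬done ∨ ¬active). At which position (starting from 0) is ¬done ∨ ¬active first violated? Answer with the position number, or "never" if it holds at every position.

5

Check ¬done ∨ ¬active at each position in order: 0 ✓, 1 ✓, 2 ✓, 3 ✓, 4 ✓.
At position 5 the labels are {active, done}, so ¬done ∨ ¬active is false there. This is the first violation.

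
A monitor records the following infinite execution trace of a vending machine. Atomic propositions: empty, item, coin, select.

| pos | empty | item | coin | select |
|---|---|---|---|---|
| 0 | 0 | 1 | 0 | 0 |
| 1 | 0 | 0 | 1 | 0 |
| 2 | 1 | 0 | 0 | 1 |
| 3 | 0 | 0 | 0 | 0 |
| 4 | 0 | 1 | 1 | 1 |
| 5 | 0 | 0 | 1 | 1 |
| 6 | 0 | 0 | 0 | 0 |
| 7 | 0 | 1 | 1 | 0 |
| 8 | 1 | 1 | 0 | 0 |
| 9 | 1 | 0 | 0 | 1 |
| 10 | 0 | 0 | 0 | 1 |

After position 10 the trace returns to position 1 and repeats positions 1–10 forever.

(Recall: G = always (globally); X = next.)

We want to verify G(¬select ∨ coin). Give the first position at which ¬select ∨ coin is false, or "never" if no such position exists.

Check ¬select ∨ coin at each position in order: 0 ✓, 1 ✓.
At position 2 the labels are {empty, select}, so ¬select ∨ coin is false there. This is the first violation.

2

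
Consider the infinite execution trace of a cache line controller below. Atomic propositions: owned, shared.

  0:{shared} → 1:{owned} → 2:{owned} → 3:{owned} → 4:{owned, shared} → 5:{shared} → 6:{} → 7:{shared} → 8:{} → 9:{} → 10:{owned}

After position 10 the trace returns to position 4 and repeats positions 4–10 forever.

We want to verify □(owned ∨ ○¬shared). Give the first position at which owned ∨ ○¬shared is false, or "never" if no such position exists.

6

Check owned ∨ ○¬shared at each position in order: 0 ✓, 1 ✓, 2 ✓, 3 ✓, 4 ✓, 5 ✓.
At position 6 the labels are {} and the next position 7 has {shared}, so owned ∨ ○¬shared is false there. This is the first violation.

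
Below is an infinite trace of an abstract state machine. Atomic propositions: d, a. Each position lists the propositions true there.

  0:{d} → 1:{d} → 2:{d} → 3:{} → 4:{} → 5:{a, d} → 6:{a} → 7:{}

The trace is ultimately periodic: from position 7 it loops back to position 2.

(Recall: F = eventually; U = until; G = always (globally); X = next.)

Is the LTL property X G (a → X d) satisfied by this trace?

Does not hold

The position after 0 is 1; G (a → X d) is false there.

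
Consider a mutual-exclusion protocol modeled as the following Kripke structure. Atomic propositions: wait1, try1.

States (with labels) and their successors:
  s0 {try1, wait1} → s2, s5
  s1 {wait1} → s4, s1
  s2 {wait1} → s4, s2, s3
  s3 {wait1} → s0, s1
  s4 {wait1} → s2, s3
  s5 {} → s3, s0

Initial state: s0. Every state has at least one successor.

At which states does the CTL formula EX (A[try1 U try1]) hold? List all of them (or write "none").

{s3, s5}

States satisfying A[try1 U try1]: {s0}.
States satisfying EX (A[try1 U try1]): {s3, s5}.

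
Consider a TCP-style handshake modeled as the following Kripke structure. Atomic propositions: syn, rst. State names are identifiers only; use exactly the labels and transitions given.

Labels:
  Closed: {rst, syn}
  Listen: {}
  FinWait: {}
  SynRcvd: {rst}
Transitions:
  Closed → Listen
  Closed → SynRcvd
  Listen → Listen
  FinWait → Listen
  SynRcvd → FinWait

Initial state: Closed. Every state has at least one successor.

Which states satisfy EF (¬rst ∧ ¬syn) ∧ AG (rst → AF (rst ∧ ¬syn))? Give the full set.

{Listen, FinWait, SynRcvd}

States satisfying ¬rst ∧ ¬syn: {Listen, FinWait}.
States satisfying EF (¬rst ∧ ¬syn): {Closed, Listen, FinWait, SynRcvd}.
States satisfying rst → AF (rst ∧ ¬syn): {Listen, FinWait, SynRcvd}.
States satisfying AG (rst → AF (rst ∧ ¬syn)): {Listen, FinWait, SynRcvd}.
States satisfying EF (¬rst ∧ ¬syn) ∧ AG (rst → AF (rst ∧ ¬syn)): {Listen, FinWait, SynRcvd}.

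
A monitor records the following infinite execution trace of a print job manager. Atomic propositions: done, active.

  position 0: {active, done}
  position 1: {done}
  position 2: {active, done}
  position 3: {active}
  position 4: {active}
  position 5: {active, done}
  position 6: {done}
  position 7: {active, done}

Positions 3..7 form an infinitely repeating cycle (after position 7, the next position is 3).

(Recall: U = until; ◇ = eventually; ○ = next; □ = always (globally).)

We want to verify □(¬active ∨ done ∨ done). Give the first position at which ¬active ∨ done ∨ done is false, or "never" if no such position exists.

3

Check ¬active ∨ done ∨ done at each position in order: 0 ✓, 1 ✓, 2 ✓.
At position 3 the labels are {active}, so ¬active ∨ done ∨ done is false there. This is the first violation.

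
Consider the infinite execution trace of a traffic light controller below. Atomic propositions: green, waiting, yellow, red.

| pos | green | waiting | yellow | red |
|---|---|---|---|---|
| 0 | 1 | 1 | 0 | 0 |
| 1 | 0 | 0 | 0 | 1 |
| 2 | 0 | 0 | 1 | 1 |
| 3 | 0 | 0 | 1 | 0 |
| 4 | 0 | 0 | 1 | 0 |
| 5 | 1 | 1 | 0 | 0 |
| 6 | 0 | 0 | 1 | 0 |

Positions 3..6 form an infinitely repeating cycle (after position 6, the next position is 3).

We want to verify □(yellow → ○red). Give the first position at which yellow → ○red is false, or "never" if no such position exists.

Check yellow → ○red at each position in order: 0 ✓, 1 ✓.
At position 2 the labels are {red, yellow} and the next position 3 has {yellow}, so yellow → ○red is false there. This is the first violation.

2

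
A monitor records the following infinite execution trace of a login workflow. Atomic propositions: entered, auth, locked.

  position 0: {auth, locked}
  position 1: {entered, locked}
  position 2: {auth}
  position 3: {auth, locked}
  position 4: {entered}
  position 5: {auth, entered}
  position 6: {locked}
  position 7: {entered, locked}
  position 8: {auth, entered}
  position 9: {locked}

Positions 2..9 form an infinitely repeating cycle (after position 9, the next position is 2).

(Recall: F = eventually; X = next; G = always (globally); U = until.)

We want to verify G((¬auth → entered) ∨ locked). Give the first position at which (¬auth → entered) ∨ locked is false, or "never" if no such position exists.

(¬auth → entered) ∨ locked holds at every position 0..9, and those are all the positions the trace ever visits, so the invariant G((¬auth → entered) ∨ locked) is never violated.

never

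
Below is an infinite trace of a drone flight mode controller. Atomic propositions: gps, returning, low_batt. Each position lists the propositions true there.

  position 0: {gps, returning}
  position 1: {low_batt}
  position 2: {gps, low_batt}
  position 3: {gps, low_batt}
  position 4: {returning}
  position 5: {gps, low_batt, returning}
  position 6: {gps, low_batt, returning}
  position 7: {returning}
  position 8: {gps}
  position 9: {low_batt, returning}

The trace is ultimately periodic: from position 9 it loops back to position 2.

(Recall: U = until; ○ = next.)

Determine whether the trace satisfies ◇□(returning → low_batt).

□(returning → low_batt) is false at every position 0..9, so it never becomes true and ◇□(returning → low_batt) fails.

Violated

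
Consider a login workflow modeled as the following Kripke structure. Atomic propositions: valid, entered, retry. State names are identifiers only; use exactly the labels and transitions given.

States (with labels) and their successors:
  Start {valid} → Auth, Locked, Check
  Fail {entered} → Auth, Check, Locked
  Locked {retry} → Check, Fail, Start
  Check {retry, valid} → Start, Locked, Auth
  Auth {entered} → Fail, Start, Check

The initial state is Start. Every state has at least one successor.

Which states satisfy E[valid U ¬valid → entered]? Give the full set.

{Start, Fail, Check, Auth}

States satisfying valid: {Start, Check}.
States satisfying ¬valid → entered: {Start, Fail, Check, Auth}.
States satisfying E[valid U ¬valid → entered]: {Start, Fail, Check, Auth}.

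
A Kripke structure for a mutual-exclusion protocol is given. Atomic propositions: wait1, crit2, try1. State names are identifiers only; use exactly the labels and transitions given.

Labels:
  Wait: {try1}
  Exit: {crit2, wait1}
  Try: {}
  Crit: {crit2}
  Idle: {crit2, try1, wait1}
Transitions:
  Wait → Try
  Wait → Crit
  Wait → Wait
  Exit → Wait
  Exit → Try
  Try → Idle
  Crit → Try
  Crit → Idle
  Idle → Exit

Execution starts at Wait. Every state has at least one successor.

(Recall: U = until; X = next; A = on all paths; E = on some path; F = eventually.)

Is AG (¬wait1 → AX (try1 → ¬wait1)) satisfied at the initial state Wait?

Violated

States satisfying ¬wait1 → AX (try1 → ¬wait1): {Wait, Exit, Idle}.
States satisfying AG (¬wait1 → AX (try1 → ¬wait1)): ∅.
Crit is reachable from Wait and violates ¬wait1 → AX (try1 → ¬wait1), so AG fails at Wait.
Wait ∉ Sat(AG (¬wait1 → AX (try1 → ¬wait1))).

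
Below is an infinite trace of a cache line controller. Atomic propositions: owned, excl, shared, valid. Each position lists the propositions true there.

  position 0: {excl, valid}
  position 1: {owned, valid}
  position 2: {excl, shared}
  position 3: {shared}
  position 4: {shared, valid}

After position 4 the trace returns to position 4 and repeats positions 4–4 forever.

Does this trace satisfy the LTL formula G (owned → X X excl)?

No

owned → X X excl must hold at every position from 0 onward. It fails at position 1, so G (owned → X X excl) is false.
Positions where owned holds: 1.
Check X X excl at each: 1→fails.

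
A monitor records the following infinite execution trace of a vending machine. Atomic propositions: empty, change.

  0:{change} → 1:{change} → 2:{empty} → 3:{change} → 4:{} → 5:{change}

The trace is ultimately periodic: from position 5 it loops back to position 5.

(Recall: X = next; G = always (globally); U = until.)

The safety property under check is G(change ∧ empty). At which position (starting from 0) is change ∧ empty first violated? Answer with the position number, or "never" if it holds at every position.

0

At position 0 the labels are {change}, so change ∧ empty is false there. This is the first violation.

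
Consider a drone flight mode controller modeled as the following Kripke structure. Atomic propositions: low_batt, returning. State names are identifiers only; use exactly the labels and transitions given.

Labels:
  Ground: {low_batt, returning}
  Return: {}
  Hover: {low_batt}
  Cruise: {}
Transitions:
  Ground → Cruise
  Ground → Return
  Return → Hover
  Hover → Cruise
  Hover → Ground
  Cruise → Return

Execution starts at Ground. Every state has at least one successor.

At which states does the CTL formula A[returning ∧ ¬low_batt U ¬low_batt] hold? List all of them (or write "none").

States satisfying returning ∧ ¬low_batt: ∅.
States satisfying ¬low_batt: {Return, Cruise}.
States satisfying A[returning ∧ ¬low_batt U ¬low_batt]: {Return, Cruise}.

{Return, Cruise}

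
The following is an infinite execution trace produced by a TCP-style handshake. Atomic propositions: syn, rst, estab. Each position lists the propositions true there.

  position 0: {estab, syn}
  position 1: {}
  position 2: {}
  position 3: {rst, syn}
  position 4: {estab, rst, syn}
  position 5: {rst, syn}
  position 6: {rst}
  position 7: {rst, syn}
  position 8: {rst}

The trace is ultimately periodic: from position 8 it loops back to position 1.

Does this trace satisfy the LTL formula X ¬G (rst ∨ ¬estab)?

No

The position after 0 is 1; ¬G (rst ∨ ¬estab) is false there.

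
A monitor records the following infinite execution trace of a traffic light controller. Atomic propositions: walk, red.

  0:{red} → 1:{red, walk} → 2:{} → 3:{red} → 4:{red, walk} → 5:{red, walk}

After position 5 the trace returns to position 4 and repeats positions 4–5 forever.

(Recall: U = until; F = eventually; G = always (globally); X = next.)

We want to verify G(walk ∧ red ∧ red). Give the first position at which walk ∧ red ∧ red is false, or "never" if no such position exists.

0

At position 0 the labels are {red}, so walk ∧ red ∧ red is false there. This is the first violation.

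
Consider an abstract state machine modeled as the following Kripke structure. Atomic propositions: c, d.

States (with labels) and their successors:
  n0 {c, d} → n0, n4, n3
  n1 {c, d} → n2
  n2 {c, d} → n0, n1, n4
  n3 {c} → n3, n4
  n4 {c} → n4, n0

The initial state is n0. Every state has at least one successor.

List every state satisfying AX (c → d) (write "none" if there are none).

States satisfying c → d: {n0, n1, n2}.
States satisfying AX (c → d): {n1}.

{n1}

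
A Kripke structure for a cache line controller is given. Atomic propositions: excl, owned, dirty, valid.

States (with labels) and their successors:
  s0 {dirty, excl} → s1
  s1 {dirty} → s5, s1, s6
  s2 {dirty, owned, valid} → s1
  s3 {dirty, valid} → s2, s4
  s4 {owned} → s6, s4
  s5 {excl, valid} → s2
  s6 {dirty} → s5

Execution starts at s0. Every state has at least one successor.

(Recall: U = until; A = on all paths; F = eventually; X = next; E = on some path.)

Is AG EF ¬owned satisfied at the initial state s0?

Satisfied

States satisfying EF ¬owned: {s0, s1, s2, s3, s4, s5, s6}.
States satisfying AG EF ¬owned: {s0, s1, s2, s3, s4, s5, s6}.
Every state reachable from s0 satisfies EF ¬owned.
s0 ∈ Sat(AG EF ¬owned).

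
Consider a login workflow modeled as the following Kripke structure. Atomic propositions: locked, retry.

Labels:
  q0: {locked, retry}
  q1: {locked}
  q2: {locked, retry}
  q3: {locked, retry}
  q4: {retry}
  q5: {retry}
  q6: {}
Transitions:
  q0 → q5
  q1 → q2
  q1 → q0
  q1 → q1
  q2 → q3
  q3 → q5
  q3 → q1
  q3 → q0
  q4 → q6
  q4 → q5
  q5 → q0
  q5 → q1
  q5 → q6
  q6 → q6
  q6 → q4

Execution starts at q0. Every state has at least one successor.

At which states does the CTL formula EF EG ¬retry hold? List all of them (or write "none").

{q0, q1, q2, q3, q4, q5, q6}

States satisfying EG ¬retry: {q1, q6}.
States satisfying EF EG ¬retry: {q0, q1, q2, q3, q4, q5, q6}.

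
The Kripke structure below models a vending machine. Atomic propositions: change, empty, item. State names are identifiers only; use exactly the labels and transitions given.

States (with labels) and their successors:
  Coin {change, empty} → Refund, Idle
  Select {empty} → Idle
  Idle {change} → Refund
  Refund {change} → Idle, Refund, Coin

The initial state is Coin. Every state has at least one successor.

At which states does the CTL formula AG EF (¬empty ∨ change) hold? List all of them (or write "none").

States satisfying EF (¬empty ∨ change): {Coin, Select, Idle, Refund}.
States satisfying AG EF (¬empty ∨ change): {Coin, Select, Idle, Refund}.

{Coin, Select, Idle, Refund}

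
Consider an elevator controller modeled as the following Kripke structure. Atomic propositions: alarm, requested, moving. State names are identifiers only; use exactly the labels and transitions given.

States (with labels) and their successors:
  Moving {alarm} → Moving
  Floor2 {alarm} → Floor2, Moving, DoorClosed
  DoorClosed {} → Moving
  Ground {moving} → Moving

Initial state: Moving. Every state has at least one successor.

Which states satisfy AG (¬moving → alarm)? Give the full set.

States satisfying ¬moving → alarm: {Moving, Floor2, Ground}.
States satisfying AG (¬moving → alarm): {Moving, Ground}.

{Moving, Ground}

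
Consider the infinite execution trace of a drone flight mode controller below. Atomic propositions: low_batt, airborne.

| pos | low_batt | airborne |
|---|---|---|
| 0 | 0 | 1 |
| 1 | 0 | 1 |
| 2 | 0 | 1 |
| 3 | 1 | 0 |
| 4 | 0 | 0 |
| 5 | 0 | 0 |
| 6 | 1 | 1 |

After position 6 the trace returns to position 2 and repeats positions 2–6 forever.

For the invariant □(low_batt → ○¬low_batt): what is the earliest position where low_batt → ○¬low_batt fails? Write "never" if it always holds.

low_batt → ○¬low_batt holds at every position 0..6, and those are all the positions the trace ever visits, so the invariant □(low_batt → ○¬low_batt) is never violated.

never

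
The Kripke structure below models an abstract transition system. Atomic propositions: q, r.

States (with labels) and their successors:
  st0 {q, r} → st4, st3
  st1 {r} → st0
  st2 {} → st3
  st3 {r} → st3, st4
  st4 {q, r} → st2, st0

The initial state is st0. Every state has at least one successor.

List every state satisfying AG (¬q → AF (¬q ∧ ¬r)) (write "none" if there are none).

none

States satisfying ¬q → AF (¬q ∧ ¬r): {st0, st2, st4}.
States satisfying AG (¬q → AF (¬q ∧ ¬r)): ∅.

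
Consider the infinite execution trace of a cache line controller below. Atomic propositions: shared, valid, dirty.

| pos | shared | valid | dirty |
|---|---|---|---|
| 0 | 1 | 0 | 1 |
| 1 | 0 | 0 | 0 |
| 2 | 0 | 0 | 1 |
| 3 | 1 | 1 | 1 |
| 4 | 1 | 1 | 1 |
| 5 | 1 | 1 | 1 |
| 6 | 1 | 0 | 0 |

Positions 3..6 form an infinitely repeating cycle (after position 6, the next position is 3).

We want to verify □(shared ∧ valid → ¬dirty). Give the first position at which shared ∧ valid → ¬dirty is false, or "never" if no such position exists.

Check shared ∧ valid → ¬dirty at each position in order: 0 ✓, 1 ✓, 2 ✓.
At position 3 the labels are {dirty, shared, valid}, so shared ∧ valid → ¬dirty is false there. This is the first violation.

3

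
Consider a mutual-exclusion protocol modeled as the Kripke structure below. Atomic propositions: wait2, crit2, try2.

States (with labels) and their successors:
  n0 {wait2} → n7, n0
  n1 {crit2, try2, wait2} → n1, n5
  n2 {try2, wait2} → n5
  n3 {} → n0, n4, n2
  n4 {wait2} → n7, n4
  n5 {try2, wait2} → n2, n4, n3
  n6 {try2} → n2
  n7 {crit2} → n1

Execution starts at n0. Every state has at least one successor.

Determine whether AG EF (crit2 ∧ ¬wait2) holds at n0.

States satisfying EF (crit2 ∧ ¬wait2): {n0, n1, n2, n3, n4, n5, n6, n7}.
States satisfying AG EF (crit2 ∧ ¬wait2): {n0, n1, n2, n3, n4, n5, n6, n7}.
Every state reachable from n0 satisfies EF (crit2 ∧ ¬wait2).
n0 ∈ Sat(AG EF (crit2 ∧ ¬wait2)).

Satisfied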